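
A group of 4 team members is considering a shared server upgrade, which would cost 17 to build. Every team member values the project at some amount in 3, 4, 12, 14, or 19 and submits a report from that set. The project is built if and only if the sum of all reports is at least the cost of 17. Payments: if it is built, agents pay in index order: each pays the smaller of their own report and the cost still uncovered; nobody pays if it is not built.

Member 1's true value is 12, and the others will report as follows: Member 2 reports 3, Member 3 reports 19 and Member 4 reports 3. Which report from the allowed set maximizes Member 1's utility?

3

Report 3: project built, pays 3, utility 12 - 3 = 9.
Report 4: project built, pays 4, utility 12 - 4 = 8.
Report 12: project built, pays 12, utility 12 - 12 = 0.
Report 14: project built, pays 14, utility 12 - 14 = -2.
Report 19: project built, pays 17, utility 12 - 17 = -5.
The best choice is 3 with utility 9.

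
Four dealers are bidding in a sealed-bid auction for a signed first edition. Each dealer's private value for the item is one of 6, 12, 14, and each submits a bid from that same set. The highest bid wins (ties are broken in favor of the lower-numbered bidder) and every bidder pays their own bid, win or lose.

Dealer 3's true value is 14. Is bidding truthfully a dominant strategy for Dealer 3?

No

Consider the case where Dealer 1 bids 6, Dealer 2 bids 6 and Dealer 4 bids 6.
Truthful bid 14: wins, pays 14, utility 14 - 14 = 0.
Bid 12 instead: wins, pays 12, utility 14 - 12 = 2.
Since 2 > 0, bidding 12 is strictly better here, so truthful bidding is not dominant.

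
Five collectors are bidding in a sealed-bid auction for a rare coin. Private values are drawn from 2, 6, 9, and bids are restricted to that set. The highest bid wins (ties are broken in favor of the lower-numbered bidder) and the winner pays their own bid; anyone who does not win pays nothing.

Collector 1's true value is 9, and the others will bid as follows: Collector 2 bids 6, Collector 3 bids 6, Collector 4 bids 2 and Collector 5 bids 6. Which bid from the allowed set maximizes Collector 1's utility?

6

Bid 2: loses, pays 0, utility 0.
Bid 6: wins, pays 6, utility 9 - 6 = 3.
Bid 9: wins, pays 9, utility 9 - 9 = 0.
The best choice is 6 with utility 3.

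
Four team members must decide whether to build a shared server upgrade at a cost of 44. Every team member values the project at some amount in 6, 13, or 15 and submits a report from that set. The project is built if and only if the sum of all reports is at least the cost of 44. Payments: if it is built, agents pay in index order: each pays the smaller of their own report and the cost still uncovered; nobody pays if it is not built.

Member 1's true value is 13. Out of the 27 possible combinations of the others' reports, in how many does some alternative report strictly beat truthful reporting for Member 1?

Others report (13, 13, 13): truth gives 0; report 6 gives 7 > 0. Violating.
Others report (13, 13, 15): truth gives 0; report 6 gives 7 > 0. Violating.
Others report (13, 15, 13): truth gives 0; report 6 gives 7 > 0. Violating.
Others report (13, 15, 15): truth gives 0; report 6 gives 7 > 0. Violating.
Others report (6, 6, 6): truth gives 0; no alternative beats it.
Others report (6, 6, 13): truth gives 0; no alternative beats it.
(Checking all 27 profiles: 8 have a profitable deviation, 19 do not.)

8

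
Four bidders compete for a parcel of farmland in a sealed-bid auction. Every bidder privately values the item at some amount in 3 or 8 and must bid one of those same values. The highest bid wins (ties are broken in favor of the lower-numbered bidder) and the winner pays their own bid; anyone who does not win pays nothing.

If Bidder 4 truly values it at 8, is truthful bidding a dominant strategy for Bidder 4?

Check each profile of the others' bids and compare truth against every alternative bid.
Others bid (3, 3, 3): truth gives 0, best alternative gives 0.
Others bid (3, 3, 8): truth gives 0, best alternative gives 0.
Others bid (3, 8, 3): truth gives 0, best alternative gives 0.
Others bid (3, 8, 8): truth gives 0, best alternative gives 0.
Others bid (8, 3, 3): truth gives 0, best alternative gives 0.
Others bid (8, 3, 8): truth gives 0, best alternative gives 0.
(Remaining 2 profiles checked similarly; truth is weakly best in each.)
In every case the truthful bid is at least as good as any alternative, so it is a dominant strategy.

Yes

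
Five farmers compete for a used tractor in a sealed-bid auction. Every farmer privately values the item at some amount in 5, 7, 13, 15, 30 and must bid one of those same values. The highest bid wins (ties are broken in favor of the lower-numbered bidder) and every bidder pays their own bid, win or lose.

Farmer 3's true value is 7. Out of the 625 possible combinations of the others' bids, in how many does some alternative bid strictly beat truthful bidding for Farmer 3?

Others bid (5, 5, 5, 13): truth gives -7; bid 5 gives -5 > -7. Violating.
Others bid (5, 5, 5, 15): truth gives -7; bid 5 gives -5 > -7. Violating.
Others bid (5, 5, 5, 30): truth gives -7; bid 5 gives -5 > -7. Violating.
Others bid (5, 5, 7, 13): truth gives -7; bid 5 gives -5 > -7. Violating.
Others bid (5, 5, 5, 5): truth gives 0; no alternative beats it.
Others bid (5, 5, 5, 7): truth gives 0; no alternative beats it.
(Checking all 625 profiles: 621 have a profitable deviation, 4 do not.)

621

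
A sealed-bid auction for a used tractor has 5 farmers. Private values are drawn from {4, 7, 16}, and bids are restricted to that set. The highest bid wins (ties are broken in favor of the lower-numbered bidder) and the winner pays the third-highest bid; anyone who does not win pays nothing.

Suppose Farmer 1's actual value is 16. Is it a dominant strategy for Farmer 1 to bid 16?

Check each profile of the others' bids and compare truth against every alternative bid.
Others bid (4, 4, 4, 16): truth gives 12, best alternative gives 0.
Others bid (4, 4, 16, 4): truth gives 12, best alternative gives 0.
Others bid (4, 16, 4, 4): truth gives 12, best alternative gives 0.
Others bid (16, 4, 4, 4): truth gives 12, best alternative gives 0.
Others bid (4, 4, 7, 16): truth gives 9, best alternative gives 0.
Others bid (4, 4, 16, 7): truth gives 9, best alternative gives 0.
(Remaining 75 profiles checked similarly; truth is weakly best in each.)
In every case the truthful bid is at least as good as any alternative, so it is a dominant strategy.

Yes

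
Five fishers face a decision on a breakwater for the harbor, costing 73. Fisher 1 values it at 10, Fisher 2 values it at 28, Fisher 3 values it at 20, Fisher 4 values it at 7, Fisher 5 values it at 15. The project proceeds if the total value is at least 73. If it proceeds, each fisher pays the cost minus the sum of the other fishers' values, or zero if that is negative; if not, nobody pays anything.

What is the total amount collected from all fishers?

Total value 80 ≥ cost 73, so it is built.
Fisher 1: others sum to 70; max(0, 73 - 70) = 3.
Fisher 2: others sum to 52; max(0, 73 - 52) = 21.
Fisher 3: others sum to 60; max(0, 73 - 60) = 13.
Fisher 4: others sum to 73; max(0, 73 - 73) = 0.
Fisher 5: others sum to 65; max(0, 73 - 65) = 8.
Total collected = 3 + 21 + 13 + 0 + 8 = 45.

45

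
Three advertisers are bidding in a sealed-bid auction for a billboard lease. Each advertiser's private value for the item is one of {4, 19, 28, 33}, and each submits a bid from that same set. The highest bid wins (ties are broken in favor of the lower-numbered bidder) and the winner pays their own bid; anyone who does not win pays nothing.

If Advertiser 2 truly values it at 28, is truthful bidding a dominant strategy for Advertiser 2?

Consider the case where Advertiser 1 bids 4 and Advertiser 3 bids 4.
Truthful bid 28: wins, pays 28, utility 28 - 28 = 0.
Bid 19 instead: wins, pays 19, utility 28 - 19 = 9.
Since 9 > 0, bidding 19 is strictly better here, so truthful bidding is not dominant.

No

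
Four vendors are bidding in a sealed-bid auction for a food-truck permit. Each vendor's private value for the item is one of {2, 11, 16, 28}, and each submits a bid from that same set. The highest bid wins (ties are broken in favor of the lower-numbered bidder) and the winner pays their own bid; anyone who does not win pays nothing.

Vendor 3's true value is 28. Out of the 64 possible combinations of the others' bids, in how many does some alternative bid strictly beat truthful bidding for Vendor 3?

12

Others bid (2, 2, 2): truth gives 0; bid 11 gives 17 > 0. Violating.
Others bid (2, 2, 11): truth gives 0; bid 11 gives 17 > 0. Violating.
Others bid (2, 2, 16): truth gives 0; bid 16 gives 12 > 0. Violating.
Others bid (2, 11, 2): truth gives 0; bid 16 gives 12 > 0. Violating.
Others bid (2, 2, 28): truth gives 0; no alternative beats it.
Others bid (2, 11, 28): truth gives 0; no alternative beats it.
(Checking all 64 profiles: 12 have a profitable deviation, 52 do not.)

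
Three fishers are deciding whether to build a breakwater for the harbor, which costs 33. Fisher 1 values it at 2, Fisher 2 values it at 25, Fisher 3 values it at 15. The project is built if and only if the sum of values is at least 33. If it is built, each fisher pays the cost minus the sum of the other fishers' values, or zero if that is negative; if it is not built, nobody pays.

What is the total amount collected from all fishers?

Total value 42 ≥ cost 33, so it is built.
Fisher 1: others sum to 40; max(0, 33 - 40) = 0.
Fisher 2: others sum to 17; max(0, 33 - 17) = 16.
Fisher 3: others sum to 27; max(0, 33 - 27) = 6.
Total collected = 0 + 16 + 6 = 22.

22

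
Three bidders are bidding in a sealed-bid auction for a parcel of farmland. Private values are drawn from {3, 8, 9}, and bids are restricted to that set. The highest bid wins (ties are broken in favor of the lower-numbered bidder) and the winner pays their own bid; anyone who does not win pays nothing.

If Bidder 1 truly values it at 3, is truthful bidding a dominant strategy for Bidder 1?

Check each profile of the others' bids and compare truth against every alternative bid.
Others bid (3, 3): truth gives 0, best alternative gives -5.
Others bid (3, 8): truth gives 0, best alternative gives -5.
Others bid (8, 3): truth gives 0, best alternative gives -5.
Others bid (8, 8): truth gives 0, best alternative gives -5.
Others bid (3, 9): truth gives 0, best alternative gives 0.
Others bid (8, 9): truth gives 0, best alternative gives 0.
(Remaining 3 profiles checked similarly; truth is weakly best in each.)
In every case the truthful bid is at least as good as any alternative, so it is a dominant strategy.

Yes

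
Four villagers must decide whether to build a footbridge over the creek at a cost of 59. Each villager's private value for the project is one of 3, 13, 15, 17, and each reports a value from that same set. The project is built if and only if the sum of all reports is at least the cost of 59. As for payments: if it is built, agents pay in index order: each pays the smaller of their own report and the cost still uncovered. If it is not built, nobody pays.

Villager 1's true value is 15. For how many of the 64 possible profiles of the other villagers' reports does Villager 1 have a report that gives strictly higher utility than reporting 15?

Others report (13, 17, 17): truth gives 0; report 13 gives 2 > 0. Violating.
Others report (15, 15, 17): truth gives 0; report 13 gives 2 > 0. Violating.
Others report (15, 17, 15): truth gives 0; report 13 gives 2 > 0. Violating.
Others report (15, 17, 17): truth gives 0; report 13 gives 2 > 0. Violating.
Others report (3, 3, 3): truth gives 0; no alternative beats it.
Others report (3, 3, 13): truth gives 0; no alternative beats it.
(Checking all 64 profiles: 10 have a profitable deviation, 54 do not.)

10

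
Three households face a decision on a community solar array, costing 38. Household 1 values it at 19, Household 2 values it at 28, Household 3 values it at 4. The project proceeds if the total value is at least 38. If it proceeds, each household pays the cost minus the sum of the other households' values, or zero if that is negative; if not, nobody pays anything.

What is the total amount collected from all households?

21

Total value 51 ≥ cost 38, so it is built.
Household 1: others sum to 32; max(0, 38 - 32) = 6.
Household 2: others sum to 23; max(0, 38 - 23) = 15.
Household 3: others sum to 47; max(0, 38 - 47) = 0.
Total collected = 6 + 15 + 0 = 21.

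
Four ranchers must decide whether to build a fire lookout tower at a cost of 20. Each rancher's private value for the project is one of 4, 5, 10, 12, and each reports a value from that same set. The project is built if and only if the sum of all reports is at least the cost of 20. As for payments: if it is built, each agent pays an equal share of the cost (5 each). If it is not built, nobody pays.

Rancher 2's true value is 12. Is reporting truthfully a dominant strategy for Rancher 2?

Yes

Check each profile of the others' reports and compare truth against every alternative report.
Others report (4, 4, 4): truth gives 7, best alternative gives 7.
Others report (4, 4, 5): truth gives 7, best alternative gives 7.
Others report (4, 4, 10): truth gives 7, best alternative gives 7.
Others report (4, 4, 12): truth gives 7, best alternative gives 7.
Others report (4, 5, 4): truth gives 7, best alternative gives 7.
Others report (4, 5, 5): truth gives 7, best alternative gives 7.
(Remaining 58 profiles checked similarly; truth is weakly best in each.)
In every case the truthful report is at least as good as any alternative, so it is a dominant strategy.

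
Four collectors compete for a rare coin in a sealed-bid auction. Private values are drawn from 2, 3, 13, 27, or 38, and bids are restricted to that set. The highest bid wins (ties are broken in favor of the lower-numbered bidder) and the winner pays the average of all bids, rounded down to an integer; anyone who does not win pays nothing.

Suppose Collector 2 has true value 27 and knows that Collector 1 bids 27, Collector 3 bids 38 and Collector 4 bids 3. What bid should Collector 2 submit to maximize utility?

38

Bid 2: loses, pays 0, utility 0.
Bid 3: loses, pays 0, utility 0.
Bid 13: loses, pays 0, utility 0.
Bid 27: loses, pays 0, utility 0.
Bid 38: wins, pays 26, utility 27 - 26 = 1.
The best choice is 38 with utility 1.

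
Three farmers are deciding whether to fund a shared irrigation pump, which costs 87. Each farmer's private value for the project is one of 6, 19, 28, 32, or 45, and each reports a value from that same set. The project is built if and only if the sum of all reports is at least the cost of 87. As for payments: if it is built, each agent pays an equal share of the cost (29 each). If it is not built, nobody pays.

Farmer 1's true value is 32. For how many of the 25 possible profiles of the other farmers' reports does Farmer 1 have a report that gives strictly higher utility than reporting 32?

6

Others report (6, 45): truth gives 0; report 45 gives 3 > 0. Violating.
Others report (19, 28): truth gives 0; report 45 gives 3 > 0. Violating.
Others report (19, 32): truth gives 0; report 45 gives 3 > 0. Violating.
Others report (28, 19): truth gives 0; report 45 gives 3 > 0. Violating.
Others report (6, 6): truth gives 0; no alternative beats it.
Others report (6, 19): truth gives 0; no alternative beats it.
(Checking all 25 profiles: 6 have a profitable deviation, 19 do not.)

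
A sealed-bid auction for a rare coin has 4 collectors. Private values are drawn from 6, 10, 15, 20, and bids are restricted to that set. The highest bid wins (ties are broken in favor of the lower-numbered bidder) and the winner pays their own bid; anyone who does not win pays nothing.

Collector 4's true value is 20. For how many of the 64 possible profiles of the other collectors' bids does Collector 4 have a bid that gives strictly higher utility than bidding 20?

Others bid (6, 6, 6): truth gives 0; bid 10 gives 10 > 0. Violating.
Others bid (6, 6, 10): truth gives 0; bid 15 gives 5 > 0. Violating.
Others bid (6, 10, 6): truth gives 0; bid 15 gives 5 > 0. Violating.
Others bid (6, 10, 10): truth gives 0; bid 15 gives 5 > 0. Violating.
Others bid (6, 6, 15): truth gives 0; no alternative beats it.
Others bid (6, 6, 20): truth gives 0; no alternative beats it.
(Checking all 64 profiles: 8 have a profitable deviation, 56 do not.)

8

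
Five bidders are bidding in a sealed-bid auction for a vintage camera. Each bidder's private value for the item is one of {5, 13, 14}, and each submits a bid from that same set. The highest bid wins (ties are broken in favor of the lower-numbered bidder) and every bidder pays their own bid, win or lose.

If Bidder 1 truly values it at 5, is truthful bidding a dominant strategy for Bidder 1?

Check each profile of the others' bids and compare truth against every alternative bid.
Others bid (5, 5, 5, 5): truth gives 0, best alternative gives -8.
Others bid (5, 5, 5, 14): truth gives -5, best alternative gives -9.
Others bid (5, 5, 13, 14): truth gives -5, best alternative gives -9.
Others bid (5, 5, 14, 5): truth gives -5, best alternative gives -9.
Others bid (5, 5, 14, 13): truth gives -5, best alternative gives -9.
Others bid (5, 5, 14, 14): truth gives -5, best alternative gives -9.
(Remaining 75 profiles checked similarly; truth is weakly best in each.)
In every case the truthful bid is at least as good as any alternative, so it is a dominant strategy.

Yes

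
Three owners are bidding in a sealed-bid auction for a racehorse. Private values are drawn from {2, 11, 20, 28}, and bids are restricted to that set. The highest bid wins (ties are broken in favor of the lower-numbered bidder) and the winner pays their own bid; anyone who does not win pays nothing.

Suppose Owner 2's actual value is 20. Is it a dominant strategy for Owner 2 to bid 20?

No

Consider the case where Owner 1 bids 2 and Owner 3 bids 2.
Truthful bid 20: wins, pays 20, utility 20 - 20 = 0.
Bid 11 instead: wins, pays 11, utility 20 - 11 = 9.
Since 9 > 0, bidding 11 is strictly better here, so truthful bidding is not dominant.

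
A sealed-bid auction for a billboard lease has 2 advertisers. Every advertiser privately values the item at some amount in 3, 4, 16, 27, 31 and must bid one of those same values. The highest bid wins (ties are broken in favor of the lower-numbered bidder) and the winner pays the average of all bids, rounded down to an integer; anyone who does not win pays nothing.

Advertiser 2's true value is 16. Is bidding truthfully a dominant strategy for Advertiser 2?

No

Consider the case where Advertiser 1 bids 3.
Truthful bid 16: wins, pays 9, utility 16 - 9 = 7.
Bid 4 instead: wins, pays 3, utility 16 - 3 = 13.
Since 13 > 7, bidding 4 is strictly better here, so truthful bidding is not dominant.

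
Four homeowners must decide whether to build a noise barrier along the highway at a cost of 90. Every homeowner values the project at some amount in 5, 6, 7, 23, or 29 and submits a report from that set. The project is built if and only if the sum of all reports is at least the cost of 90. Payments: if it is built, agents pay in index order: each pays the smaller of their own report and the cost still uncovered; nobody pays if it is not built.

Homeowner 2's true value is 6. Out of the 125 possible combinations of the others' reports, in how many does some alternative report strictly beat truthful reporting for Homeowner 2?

Others report (29, 29, 29): truth gives 0; report 5 gives 1 > 0. Violating.
Others report (5, 5, 5): truth gives 0; no alternative beats it.
Others report (5, 5, 6): truth gives 0; no alternative beats it.
(Checking all 125 profiles: 1 has a profitable deviation, 124 do not.)

1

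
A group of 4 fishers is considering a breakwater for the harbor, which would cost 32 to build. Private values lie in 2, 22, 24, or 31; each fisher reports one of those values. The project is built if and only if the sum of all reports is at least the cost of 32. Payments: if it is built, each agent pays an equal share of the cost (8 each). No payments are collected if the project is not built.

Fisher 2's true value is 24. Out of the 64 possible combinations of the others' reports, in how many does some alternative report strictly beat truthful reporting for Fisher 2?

1

Others report (2, 2, 2): truth gives 0; report 31 gives 16 > 0. Violating.
Others report (2, 2, 22): truth gives 16; no alternative beats it.
Others report (2, 2, 24): truth gives 16; no alternative beats it.
(Checking all 64 profiles: 1 has a profitable deviation, 63 do not.)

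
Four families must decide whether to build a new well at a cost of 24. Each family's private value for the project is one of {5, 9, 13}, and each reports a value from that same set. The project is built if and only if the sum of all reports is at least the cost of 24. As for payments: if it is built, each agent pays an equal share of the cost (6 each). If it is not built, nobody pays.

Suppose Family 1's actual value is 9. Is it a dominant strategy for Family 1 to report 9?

Yes

Check each profile of the others' reports and compare truth against every alternative report.
Others report (5, 5, 5): truth gives 3, best alternative gives 3.
Others report (5, 5, 9): truth gives 3, best alternative gives 3.
Others report (5, 5, 13): truth gives 3, best alternative gives 3.
Others report (5, 9, 5): truth gives 3, best alternative gives 3.
Others report (5, 9, 9): truth gives 3, best alternative gives 3.
Others report (5, 9, 13): truth gives 3, best alternative gives 3.
(Remaining 21 profiles checked similarly; truth is weakly best in each.)
In every case the truthful report is at least as good as any alternative, so it is a dominant strategy.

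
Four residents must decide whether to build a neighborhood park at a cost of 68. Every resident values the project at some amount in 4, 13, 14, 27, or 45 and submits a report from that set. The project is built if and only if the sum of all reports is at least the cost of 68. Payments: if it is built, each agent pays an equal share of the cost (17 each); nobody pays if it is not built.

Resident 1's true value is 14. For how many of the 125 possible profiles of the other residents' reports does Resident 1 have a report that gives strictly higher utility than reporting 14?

Others report (4, 13, 45): truth gives -3; report 4 gives 0 > -3. Violating.
Others report (4, 14, 45): truth gives -3; report 4 gives 0 > -3. Violating.
Others report (4, 27, 27): truth gives -3; report 4 gives 0 > -3. Violating.
Others report (4, 45, 13): truth gives -3; report 4 gives 0 > -3. Violating.
Others report (4, 4, 4): truth gives 0; no alternative beats it.
Others report (4, 4, 13): truth gives 0; no alternative beats it.
(Checking all 125 profiles: 24 have a profitable deviation, 101 do not.)

24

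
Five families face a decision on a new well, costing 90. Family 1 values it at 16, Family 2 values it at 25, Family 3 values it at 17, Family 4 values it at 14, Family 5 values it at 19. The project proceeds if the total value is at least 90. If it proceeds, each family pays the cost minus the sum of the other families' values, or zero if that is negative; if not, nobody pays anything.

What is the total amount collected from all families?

Total value 91 ≥ cost 90, so it is built.
Family 1: others sum to 75; max(0, 90 - 75) = 15.
Family 2: others sum to 66; max(0, 90 - 66) = 24.
Family 3: others sum to 74; max(0, 90 - 74) = 16.
Family 4: others sum to 77; max(0, 90 - 77) = 13.
Family 5: others sum to 72; max(0, 90 - 72) = 18.
Total collected = 15 + 24 + 16 + 13 + 18 = 86.

86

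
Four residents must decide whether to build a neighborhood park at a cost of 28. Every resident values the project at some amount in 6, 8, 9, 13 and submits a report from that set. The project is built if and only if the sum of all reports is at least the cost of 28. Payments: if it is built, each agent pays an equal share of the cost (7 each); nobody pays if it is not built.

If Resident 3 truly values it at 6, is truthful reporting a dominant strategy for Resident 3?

Yes

Check each profile of the others' reports and compare truth against every alternative report.
Others report (6, 6, 8): truth gives 0, best alternative gives -1.
Others report (6, 6, 9): truth gives 0, best alternative gives -1.
Others report (6, 8, 6): truth gives 0, best alternative gives -1.
Others report (6, 9, 6): truth gives 0, best alternative gives -1.
Others report (8, 6, 6): truth gives 0, best alternative gives -1.
Others report (9, 6, 6): truth gives 0, best alternative gives -1.
(Remaining 58 profiles checked similarly; truth is weakly best in each.)
In every case the truthful report is at least as good as any alternative, so it is a dominant strategy.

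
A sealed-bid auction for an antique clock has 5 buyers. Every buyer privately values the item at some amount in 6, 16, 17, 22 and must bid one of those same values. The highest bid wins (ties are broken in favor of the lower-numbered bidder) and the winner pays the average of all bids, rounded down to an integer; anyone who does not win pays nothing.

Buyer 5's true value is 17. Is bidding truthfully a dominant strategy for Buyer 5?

Consider the case where Buyer 1 bids 6, Buyer 2 bids 6, Buyer 3 bids 6 and Buyer 4 bids 17.
Truthful bid 17: loses, pays 0, utility 0.
Bid 22 instead: wins, pays 11, utility 17 - 11 = 6.
Since 6 > 0, bidding 22 is strictly better here, so truthful bidding is not dominant.

No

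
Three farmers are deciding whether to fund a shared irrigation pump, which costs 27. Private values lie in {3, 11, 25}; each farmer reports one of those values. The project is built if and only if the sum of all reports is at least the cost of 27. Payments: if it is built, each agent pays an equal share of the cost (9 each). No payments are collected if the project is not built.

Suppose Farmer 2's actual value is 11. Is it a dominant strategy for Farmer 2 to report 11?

Consider the case where Farmer 1 reports 3 and Farmer 3 reports 3.
Truthful report 11: project not built, utility 0.
Report 25 instead: project built, pays 9, utility 11 - 9 = 2.
Since 2 > 0, reporting 25 is strictly better here, so truthful reporting is not dominant.

No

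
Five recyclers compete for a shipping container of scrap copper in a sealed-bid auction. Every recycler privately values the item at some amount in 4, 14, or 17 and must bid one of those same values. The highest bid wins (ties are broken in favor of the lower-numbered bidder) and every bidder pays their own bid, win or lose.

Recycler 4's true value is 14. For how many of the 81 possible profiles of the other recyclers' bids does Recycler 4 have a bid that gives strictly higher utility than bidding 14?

Others bid (4, 4, 4, 17): truth gives -14; bid 17 gives -3 > -14. Violating.
Others bid (4, 4, 14, 4): truth gives -14; bid 17 gives -3 > -14. Violating.
Others bid (4, 4, 14, 14): truth gives -14; bid 17 gives -3 > -14. Violating.
Others bid (4, 4, 14, 17): truth gives -14; bid 17 gives -3 > -14. Violating.
Others bid (4, 4, 4, 4): truth gives 0; no alternative beats it.
Others bid (4, 4, 4, 14): truth gives 0; no alternative beats it.
(Checking all 81 profiles: 79 have a profitable deviation, 2 do not.)

79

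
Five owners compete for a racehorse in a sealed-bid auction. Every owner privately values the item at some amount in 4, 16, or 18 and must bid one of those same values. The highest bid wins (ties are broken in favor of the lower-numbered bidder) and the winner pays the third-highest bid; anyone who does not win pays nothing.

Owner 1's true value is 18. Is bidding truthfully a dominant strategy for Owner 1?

Check each profile of the others' bids and compare truth against every alternative bid.
Others bid (4, 4, 4, 18): truth gives 14, best alternative gives 0.
Others bid (4, 4, 18, 4): truth gives 14, best alternative gives 0.
Others bid (4, 18, 4, 4): truth gives 14, best alternative gives 0.
Others bid (18, 4, 4, 4): truth gives 14, best alternative gives 0.
Others bid (4, 4, 16, 18): truth gives 2, best alternative gives 0.
Others bid (4, 4, 18, 16): truth gives 2, best alternative gives 0.
(Remaining 75 profiles checked similarly; truth is weakly best in each.)
In every case the truthful bid is at least as good as any alternative, so it is a dominant strategy.

Yes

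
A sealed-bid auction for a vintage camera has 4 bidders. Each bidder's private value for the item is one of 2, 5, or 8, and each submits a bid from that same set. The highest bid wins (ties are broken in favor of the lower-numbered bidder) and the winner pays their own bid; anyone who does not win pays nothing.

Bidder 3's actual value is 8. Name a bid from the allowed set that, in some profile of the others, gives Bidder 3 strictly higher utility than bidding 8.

Suppose Bidder 1 bids 2, Bidder 2 bids 2 and Bidder 4 bids 2.
Bid 8: wins, pays 8, utility 8 - 8 = 0.
Bid 5: wins, pays 5, utility 8 - 5 = 3.
So bidding 5 beats truth here (3 > 0).

5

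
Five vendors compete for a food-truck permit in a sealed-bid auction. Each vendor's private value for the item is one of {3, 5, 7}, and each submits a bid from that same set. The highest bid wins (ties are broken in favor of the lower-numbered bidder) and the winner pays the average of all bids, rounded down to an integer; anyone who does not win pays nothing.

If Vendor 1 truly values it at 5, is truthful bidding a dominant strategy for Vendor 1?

No

Consider the case where Vendor 2 bids 3, Vendor 3 bids 3, Vendor 4 bids 3 and Vendor 5 bids 7.
Truthful bid 5: loses, pays 0, utility 0.
Bid 7 instead: wins, pays 4, utility 5 - 4 = 1.
Since 1 > 0, bidding 7 is strictly better here, so truthful bidding is not dominant.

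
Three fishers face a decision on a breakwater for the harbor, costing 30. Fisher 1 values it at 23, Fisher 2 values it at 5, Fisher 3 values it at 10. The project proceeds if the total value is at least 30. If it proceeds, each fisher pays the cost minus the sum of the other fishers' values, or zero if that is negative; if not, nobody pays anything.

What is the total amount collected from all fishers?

Total value 38 ≥ cost 30, so it is built.
Fisher 1: others sum to 15; max(0, 30 - 15) = 15.
Fisher 2: others sum to 33; max(0, 30 - 33) = 0.
Fisher 3: others sum to 28; max(0, 30 - 28) = 2.
Total collected = 15 + 0 + 2 = 17.

17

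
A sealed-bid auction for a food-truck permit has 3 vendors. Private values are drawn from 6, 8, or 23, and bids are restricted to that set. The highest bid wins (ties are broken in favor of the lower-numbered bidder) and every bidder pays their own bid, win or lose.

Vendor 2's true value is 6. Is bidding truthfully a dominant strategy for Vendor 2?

Consider the case where Vendor 1 bids 6 and Vendor 3 bids 6.
Truthful bid 6: loses but pays 6, utility -6.
Bid 8 instead: wins, pays 8, utility 6 - 8 = -2.
Since -2 > -6, bidding 8 is strictly better here, so truthful bidding is not dominant.

No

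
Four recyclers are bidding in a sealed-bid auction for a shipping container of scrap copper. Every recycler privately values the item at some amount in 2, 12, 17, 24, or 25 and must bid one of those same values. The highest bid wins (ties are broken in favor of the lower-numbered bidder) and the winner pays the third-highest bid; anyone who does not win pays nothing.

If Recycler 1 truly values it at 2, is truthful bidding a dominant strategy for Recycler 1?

Yes

Check each profile of the others' bids and compare truth against every alternative bid.
Others bid (2, 12, 12): truth gives 0, best alternative gives -10.
Others bid (12, 2, 12): truth gives 0, best alternative gives -10.
Others bid (12, 12, 2): truth gives 0, best alternative gives -10.
Others bid (12, 12, 12): truth gives 0, best alternative gives -10.
Others bid (2, 2, 2): truth gives 0, best alternative gives 0.
Others bid (2, 2, 12): truth gives 0, best alternative gives 0.
(Remaining 119 profiles checked similarly; truth is weakly best in each.)
In every case the truthful bid is at least as good as any alternative, so it is a dominant strategy.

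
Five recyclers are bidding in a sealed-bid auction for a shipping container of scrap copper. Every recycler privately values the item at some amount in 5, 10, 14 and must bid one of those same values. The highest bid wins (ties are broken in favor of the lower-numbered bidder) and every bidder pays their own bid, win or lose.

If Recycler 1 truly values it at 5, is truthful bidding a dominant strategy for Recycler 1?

Yes

Check each profile of the others' bids and compare truth against every alternative bid.
Others bid (5, 5, 5, 5): truth gives 0, best alternative gives -5.
Others bid (5, 5, 5, 14): truth gives -5, best alternative gives -9.
Others bid (5, 5, 10, 14): truth gives -5, best alternative gives -9.
Others bid (5, 5, 14, 5): truth gives -5, best alternative gives -9.
Others bid (5, 5, 14, 10): truth gives -5, best alternative gives -9.
Others bid (5, 5, 14, 14): truth gives -5, best alternative gives -9.
(Remaining 75 profiles checked similarly; truth is weakly best in each.)
In every case the truthful bid is at least as good as any alternative, so it is a dominant strategy.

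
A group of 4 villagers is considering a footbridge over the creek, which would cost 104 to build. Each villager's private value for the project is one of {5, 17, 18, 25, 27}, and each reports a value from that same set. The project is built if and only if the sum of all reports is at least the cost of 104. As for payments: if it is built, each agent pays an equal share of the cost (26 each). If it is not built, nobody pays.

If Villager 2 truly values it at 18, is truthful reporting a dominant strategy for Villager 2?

Yes

Check each profile of the others' reports and compare truth against every alternative report.
Others report (5, 5, 5): truth gives 0, best alternative gives 0.
Others report (5, 5, 17): truth gives 0, best alternative gives 0.
Others report (5, 5, 18): truth gives 0, best alternative gives 0.
Others report (5, 5, 25): truth gives 0, best alternative gives 0.
Others report (5, 5, 27): truth gives 0, best alternative gives 0.
Others report (5, 17, 5): truth gives 0, best alternative gives 0.
(Remaining 119 profiles checked similarly; truth is weakly best in each.)
In every case the truthful report is at least as good as any alternative, so it is a dominant strategy.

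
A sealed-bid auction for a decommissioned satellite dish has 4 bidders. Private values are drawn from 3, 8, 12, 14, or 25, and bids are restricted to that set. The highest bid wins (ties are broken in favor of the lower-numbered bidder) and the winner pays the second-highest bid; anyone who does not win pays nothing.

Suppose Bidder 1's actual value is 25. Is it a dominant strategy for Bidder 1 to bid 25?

Yes

Check each profile of the others' bids and compare truth against every alternative bid.
Others bid (3, 3, 3): truth gives 22, best alternative gives 22.
Others bid (3, 3, 8): truth gives 17, best alternative gives 17.
Others bid (3, 8, 3): truth gives 17, best alternative gives 17.
Others bid (3, 8, 8): truth gives 17, best alternative gives 17.
Others bid (8, 3, 3): truth gives 17, best alternative gives 17.
Others bid (8, 3, 8): truth gives 17, best alternative gives 17.
(Remaining 119 profiles checked similarly; truth is weakly best in each.)
In every case the truthful bid is at least as good as any alternative, so it is a dominant strategy.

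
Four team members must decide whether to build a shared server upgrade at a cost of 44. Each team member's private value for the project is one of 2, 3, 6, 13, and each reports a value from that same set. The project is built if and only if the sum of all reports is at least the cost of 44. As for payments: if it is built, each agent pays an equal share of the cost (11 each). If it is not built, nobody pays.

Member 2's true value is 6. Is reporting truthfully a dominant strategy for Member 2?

No

Consider the case where Member 1 reports 13, Member 3 reports 13 and Member 4 reports 13.
Truthful report 6: project built, pays 11, utility 6 - 11 = -5.
Report 2 instead: project not built, utility 0.
Since 0 > -5, reporting 2 is strictly better here, so truthful reporting is not dominant.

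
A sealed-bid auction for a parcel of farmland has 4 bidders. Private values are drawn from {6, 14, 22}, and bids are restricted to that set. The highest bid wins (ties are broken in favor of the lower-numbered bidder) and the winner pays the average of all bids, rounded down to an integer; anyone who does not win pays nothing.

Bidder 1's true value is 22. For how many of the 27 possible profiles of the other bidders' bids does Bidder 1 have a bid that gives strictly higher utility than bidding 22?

Others bid (6, 6, 6): truth gives 12; bid 6 gives 16 > 12. Violating.
Others bid (6, 6, 14): truth gives 10; bid 14 gives 12 > 10. Violating.
Others bid (6, 14, 6): truth gives 10; bid 14 gives 12 > 10. Violating.
Others bid (6, 14, 14): truth gives 8; bid 14 gives 10 > 8. Violating.
Others bid (6, 6, 22): truth gives 8; no alternative beats it.
Others bid (6, 14, 22): truth gives 6; no alternative beats it.
(Checking all 27 profiles: 8 have a profitable deviation, 19 do not.)

8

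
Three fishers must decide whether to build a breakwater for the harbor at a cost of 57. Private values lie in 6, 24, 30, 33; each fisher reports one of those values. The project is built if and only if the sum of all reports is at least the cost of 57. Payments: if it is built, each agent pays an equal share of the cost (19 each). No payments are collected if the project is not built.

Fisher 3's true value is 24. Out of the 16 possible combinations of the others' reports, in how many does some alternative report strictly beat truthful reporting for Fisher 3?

Others report (6, 24): truth gives 0; report 30 gives 5 > 0. Violating.
Others report (24, 6): truth gives 0; report 30 gives 5 > 0. Violating.
Others report (6, 6): truth gives 0; no alternative beats it.
Others report (6, 30): truth gives 5; no alternative beats it.
(Checking all 16 profiles: 2 have a profitable deviation, 14 do not.)

2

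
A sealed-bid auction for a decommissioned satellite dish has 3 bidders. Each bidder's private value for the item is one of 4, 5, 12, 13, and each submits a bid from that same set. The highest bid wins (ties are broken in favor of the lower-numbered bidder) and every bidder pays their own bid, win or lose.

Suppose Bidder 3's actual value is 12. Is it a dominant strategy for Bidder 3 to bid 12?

No

Consider the case where Bidder 1 bids 4 and Bidder 2 bids 4.
Truthful bid 12: wins, pays 12, utility 12 - 12 = 0.
Bid 5 instead: wins, pays 5, utility 12 - 5 = 7.
Since 7 > 0, bidding 5 is strictly better here, so truthful bidding is not dominant.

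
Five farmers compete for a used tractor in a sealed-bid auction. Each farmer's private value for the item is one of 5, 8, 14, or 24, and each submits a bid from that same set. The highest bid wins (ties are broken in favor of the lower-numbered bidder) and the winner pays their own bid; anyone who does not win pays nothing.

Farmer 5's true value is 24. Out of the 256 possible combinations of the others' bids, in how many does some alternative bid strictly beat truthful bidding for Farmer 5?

Others bid (5, 5, 5, 5): truth gives 0; bid 8 gives 16 > 0. Violating.
Others bid (5, 5, 5, 8): truth gives 0; bid 14 gives 10 > 0. Violating.
Others bid (5, 5, 8, 5): truth gives 0; bid 14 gives 10 > 0. Violating.
Others bid (5, 5, 8, 8): truth gives 0; bid 14 gives 10 > 0. Violating.
Others bid (5, 5, 5, 14): truth gives 0; no alternative beats it.
Others bid (5, 5, 5, 24): truth gives 0; no alternative beats it.
(Checking all 256 profiles: 16 have a profitable deviation, 240 do not.)

16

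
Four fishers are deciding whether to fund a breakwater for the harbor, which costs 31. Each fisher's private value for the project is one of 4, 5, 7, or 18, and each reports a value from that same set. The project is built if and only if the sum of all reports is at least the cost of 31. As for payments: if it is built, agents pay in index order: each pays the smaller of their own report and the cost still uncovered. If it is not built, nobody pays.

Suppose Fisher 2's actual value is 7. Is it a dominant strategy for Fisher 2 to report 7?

Consider the case where Fisher 1 reports 4, Fisher 3 reports 4 and Fisher 4 reports 18.
Truthful report 7: project built, pays 7, utility 7 - 7 = 0.
Report 5 instead: project built, pays 5, utility 7 - 5 = 2.
Since 2 > 0, reporting 5 is strictly better here, so truthful reporting is not dominant.

No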